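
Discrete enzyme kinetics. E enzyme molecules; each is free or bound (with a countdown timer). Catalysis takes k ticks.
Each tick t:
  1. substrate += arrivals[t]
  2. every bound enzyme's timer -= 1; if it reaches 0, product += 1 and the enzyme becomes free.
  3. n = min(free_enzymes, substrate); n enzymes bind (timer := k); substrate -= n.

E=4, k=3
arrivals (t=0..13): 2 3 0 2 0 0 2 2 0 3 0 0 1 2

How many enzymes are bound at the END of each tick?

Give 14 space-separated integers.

t=0: arr=2 -> substrate=0 bound=2 product=0
t=1: arr=3 -> substrate=1 bound=4 product=0
t=2: arr=0 -> substrate=1 bound=4 product=0
t=3: arr=2 -> substrate=1 bound=4 product=2
t=4: arr=0 -> substrate=0 bound=3 product=4
t=5: arr=0 -> substrate=0 bound=3 product=4
t=6: arr=2 -> substrate=0 bound=3 product=6
t=7: arr=2 -> substrate=0 bound=4 product=7
t=8: arr=0 -> substrate=0 bound=4 product=7
t=9: arr=3 -> substrate=1 bound=4 product=9
t=10: arr=0 -> substrate=0 bound=3 product=11
t=11: arr=0 -> substrate=0 bound=3 product=11
t=12: arr=1 -> substrate=0 bound=2 product=13
t=13: arr=2 -> substrate=0 bound=3 product=14

Answer: 2 4 4 4 3 3 3 4 4 4 3 3 2 3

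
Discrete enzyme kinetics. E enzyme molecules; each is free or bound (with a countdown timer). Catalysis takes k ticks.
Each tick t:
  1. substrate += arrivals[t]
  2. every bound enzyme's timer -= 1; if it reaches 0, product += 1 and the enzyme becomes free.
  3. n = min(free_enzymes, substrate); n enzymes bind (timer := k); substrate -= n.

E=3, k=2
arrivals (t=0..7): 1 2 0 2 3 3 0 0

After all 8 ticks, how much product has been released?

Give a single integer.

Answer: 8

Derivation:
t=0: arr=1 -> substrate=0 bound=1 product=0
t=1: arr=2 -> substrate=0 bound=3 product=0
t=2: arr=0 -> substrate=0 bound=2 product=1
t=3: arr=2 -> substrate=0 bound=2 product=3
t=4: arr=3 -> substrate=2 bound=3 product=3
t=5: arr=3 -> substrate=3 bound=3 product=5
t=6: arr=0 -> substrate=2 bound=3 product=6
t=7: arr=0 -> substrate=0 bound=3 product=8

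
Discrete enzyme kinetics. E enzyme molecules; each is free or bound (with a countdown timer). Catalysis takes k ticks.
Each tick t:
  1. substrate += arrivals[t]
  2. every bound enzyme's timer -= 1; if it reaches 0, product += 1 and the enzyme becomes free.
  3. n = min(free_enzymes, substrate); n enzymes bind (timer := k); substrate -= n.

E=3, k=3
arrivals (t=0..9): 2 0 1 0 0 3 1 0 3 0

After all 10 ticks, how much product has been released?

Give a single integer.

t=0: arr=2 -> substrate=0 bound=2 product=0
t=1: arr=0 -> substrate=0 bound=2 product=0
t=2: arr=1 -> substrate=0 bound=3 product=0
t=3: arr=0 -> substrate=0 bound=1 product=2
t=4: arr=0 -> substrate=0 bound=1 product=2
t=5: arr=3 -> substrate=0 bound=3 product=3
t=6: arr=1 -> substrate=1 bound=3 product=3
t=7: arr=0 -> substrate=1 bound=3 product=3
t=8: arr=3 -> substrate=1 bound=3 product=6
t=9: arr=0 -> substrate=1 bound=3 product=6

Answer: 6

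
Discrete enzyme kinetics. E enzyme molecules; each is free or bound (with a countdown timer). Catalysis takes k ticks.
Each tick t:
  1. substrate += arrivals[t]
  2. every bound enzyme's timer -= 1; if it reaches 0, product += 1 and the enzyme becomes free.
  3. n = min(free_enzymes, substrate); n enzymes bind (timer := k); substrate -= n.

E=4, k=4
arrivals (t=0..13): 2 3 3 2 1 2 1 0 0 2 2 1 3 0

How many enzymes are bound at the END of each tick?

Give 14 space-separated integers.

t=0: arr=2 -> substrate=0 bound=2 product=0
t=1: arr=3 -> substrate=1 bound=4 product=0
t=2: arr=3 -> substrate=4 bound=4 product=0
t=3: arr=2 -> substrate=6 bound=4 product=0
t=4: arr=1 -> substrate=5 bound=4 product=2
t=5: arr=2 -> substrate=5 bound=4 product=4
t=6: arr=1 -> substrate=6 bound=4 product=4
t=7: arr=0 -> substrate=6 bound=4 product=4
t=8: arr=0 -> substrate=4 bound=4 product=6
t=9: arr=2 -> substrate=4 bound=4 product=8
t=10: arr=2 -> substrate=6 bound=4 product=8
t=11: arr=1 -> substrate=7 bound=4 product=8
t=12: arr=3 -> substrate=8 bound=4 product=10
t=13: arr=0 -> substrate=6 bound=4 product=12

Answer: 2 4 4 4 4 4 4 4 4 4 4 4 4 4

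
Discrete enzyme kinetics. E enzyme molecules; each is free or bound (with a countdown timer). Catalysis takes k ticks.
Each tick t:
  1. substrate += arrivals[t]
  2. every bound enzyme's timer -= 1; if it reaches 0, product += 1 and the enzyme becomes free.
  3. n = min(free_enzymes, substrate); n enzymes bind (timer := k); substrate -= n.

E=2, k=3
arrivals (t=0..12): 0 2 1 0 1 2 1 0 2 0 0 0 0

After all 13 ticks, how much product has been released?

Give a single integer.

t=0: arr=0 -> substrate=0 bound=0 product=0
t=1: arr=2 -> substrate=0 bound=2 product=0
t=2: arr=1 -> substrate=1 bound=2 product=0
t=3: arr=0 -> substrate=1 bound=2 product=0
t=4: arr=1 -> substrate=0 bound=2 product=2
t=5: arr=2 -> substrate=2 bound=2 product=2
t=6: arr=1 -> substrate=3 bound=2 product=2
t=7: arr=0 -> substrate=1 bound=2 product=4
t=8: arr=2 -> substrate=3 bound=2 product=4
t=9: arr=0 -> substrate=3 bound=2 product=4
t=10: arr=0 -> substrate=1 bound=2 product=6
t=11: arr=0 -> substrate=1 bound=2 product=6
t=12: arr=0 -> substrate=1 bound=2 product=6

Answer: 6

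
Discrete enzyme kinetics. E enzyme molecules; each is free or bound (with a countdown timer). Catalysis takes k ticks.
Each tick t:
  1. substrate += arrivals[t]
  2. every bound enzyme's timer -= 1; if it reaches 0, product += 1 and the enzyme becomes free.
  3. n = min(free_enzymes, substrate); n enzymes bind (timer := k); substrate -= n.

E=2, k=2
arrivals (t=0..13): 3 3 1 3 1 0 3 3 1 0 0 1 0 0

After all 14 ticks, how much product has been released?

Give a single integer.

Answer: 12

Derivation:
t=0: arr=3 -> substrate=1 bound=2 product=0
t=1: arr=3 -> substrate=4 bound=2 product=0
t=2: arr=1 -> substrate=3 bound=2 product=2
t=3: arr=3 -> substrate=6 bound=2 product=2
t=4: arr=1 -> substrate=5 bound=2 product=4
t=5: arr=0 -> substrate=5 bound=2 product=4
t=6: arr=3 -> substrate=6 bound=2 product=6
t=7: arr=3 -> substrate=9 bound=2 product=6
t=8: arr=1 -> substrate=8 bound=2 product=8
t=9: arr=0 -> substrate=8 bound=2 product=8
t=10: arr=0 -> substrate=6 bound=2 product=10
t=11: arr=1 -> substrate=7 bound=2 product=10
t=12: arr=0 -> substrate=5 bound=2 product=12
t=13: arr=0 -> substrate=5 bound=2 product=12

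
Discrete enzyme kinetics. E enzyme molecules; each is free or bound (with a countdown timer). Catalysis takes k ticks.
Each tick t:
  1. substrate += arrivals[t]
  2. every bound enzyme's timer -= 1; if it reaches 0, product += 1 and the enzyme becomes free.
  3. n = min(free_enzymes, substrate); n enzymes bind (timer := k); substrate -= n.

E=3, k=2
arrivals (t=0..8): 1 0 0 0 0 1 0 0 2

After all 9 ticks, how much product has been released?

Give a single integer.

t=0: arr=1 -> substrate=0 bound=1 product=0
t=1: arr=0 -> substrate=0 bound=1 product=0
t=2: arr=0 -> substrate=0 bound=0 product=1
t=3: arr=0 -> substrate=0 bound=0 product=1
t=4: arr=0 -> substrate=0 bound=0 product=1
t=5: arr=1 -> substrate=0 bound=1 product=1
t=6: arr=0 -> substrate=0 bound=1 product=1
t=7: arr=0 -> substrate=0 bound=0 product=2
t=8: arr=2 -> substrate=0 bound=2 product=2

Answer: 2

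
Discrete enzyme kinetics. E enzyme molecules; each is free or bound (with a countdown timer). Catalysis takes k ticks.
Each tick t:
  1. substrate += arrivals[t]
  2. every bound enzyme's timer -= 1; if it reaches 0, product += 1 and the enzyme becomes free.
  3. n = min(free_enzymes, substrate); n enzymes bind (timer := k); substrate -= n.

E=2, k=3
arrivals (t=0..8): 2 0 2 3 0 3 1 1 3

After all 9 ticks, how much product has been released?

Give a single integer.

t=0: arr=2 -> substrate=0 bound=2 product=0
t=1: arr=0 -> substrate=0 bound=2 product=0
t=2: arr=2 -> substrate=2 bound=2 product=0
t=3: arr=3 -> substrate=3 bound=2 product=2
t=4: arr=0 -> substrate=3 bound=2 product=2
t=5: arr=3 -> substrate=6 bound=2 product=2
t=6: arr=1 -> substrate=5 bound=2 product=4
t=7: arr=1 -> substrate=6 bound=2 product=4
t=8: arr=3 -> substrate=9 bound=2 product=4

Answer: 4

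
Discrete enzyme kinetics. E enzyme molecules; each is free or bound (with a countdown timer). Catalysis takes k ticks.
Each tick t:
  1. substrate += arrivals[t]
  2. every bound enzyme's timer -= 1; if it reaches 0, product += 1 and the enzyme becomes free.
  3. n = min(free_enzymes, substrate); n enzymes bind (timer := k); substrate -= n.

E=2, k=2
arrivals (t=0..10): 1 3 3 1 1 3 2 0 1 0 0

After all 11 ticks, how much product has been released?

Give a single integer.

Answer: 9

Derivation:
t=0: arr=1 -> substrate=0 bound=1 product=0
t=1: arr=3 -> substrate=2 bound=2 product=0
t=2: arr=3 -> substrate=4 bound=2 product=1
t=3: arr=1 -> substrate=4 bound=2 product=2
t=4: arr=1 -> substrate=4 bound=2 product=3
t=5: arr=3 -> substrate=6 bound=2 product=4
t=6: arr=2 -> substrate=7 bound=2 product=5
t=7: arr=0 -> substrate=6 bound=2 product=6
t=8: arr=1 -> substrate=6 bound=2 product=7
t=9: arr=0 -> substrate=5 bound=2 product=8
t=10: arr=0 -> substrate=4 bound=2 product=9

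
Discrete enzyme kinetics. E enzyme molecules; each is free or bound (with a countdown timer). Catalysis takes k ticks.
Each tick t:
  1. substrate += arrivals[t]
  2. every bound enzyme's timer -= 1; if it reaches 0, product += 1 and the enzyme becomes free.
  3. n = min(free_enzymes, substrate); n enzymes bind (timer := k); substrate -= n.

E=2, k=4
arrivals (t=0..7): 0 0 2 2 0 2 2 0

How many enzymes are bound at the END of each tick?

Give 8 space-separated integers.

Answer: 0 0 2 2 2 2 2 2

Derivation:
t=0: arr=0 -> substrate=0 bound=0 product=0
t=1: arr=0 -> substrate=0 bound=0 product=0
t=2: arr=2 -> substrate=0 bound=2 product=0
t=3: arr=2 -> substrate=2 bound=2 product=0
t=4: arr=0 -> substrate=2 bound=2 product=0
t=5: arr=2 -> substrate=4 bound=2 product=0
t=6: arr=2 -> substrate=4 bound=2 product=2
t=7: arr=0 -> substrate=4 bound=2 product=2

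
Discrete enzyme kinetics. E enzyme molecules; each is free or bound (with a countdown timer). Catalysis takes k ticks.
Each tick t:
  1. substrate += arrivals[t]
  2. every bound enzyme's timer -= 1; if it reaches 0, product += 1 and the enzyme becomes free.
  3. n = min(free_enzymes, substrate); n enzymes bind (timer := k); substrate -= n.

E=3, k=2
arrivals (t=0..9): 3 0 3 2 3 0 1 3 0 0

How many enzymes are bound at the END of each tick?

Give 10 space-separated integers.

t=0: arr=3 -> substrate=0 bound=3 product=0
t=1: arr=0 -> substrate=0 bound=3 product=0
t=2: arr=3 -> substrate=0 bound=3 product=3
t=3: arr=2 -> substrate=2 bound=3 product=3
t=4: arr=3 -> substrate=2 bound=3 product=6
t=5: arr=0 -> substrate=2 bound=3 product=6
t=6: arr=1 -> substrate=0 bound=3 product=9
t=7: arr=3 -> substrate=3 bound=3 product=9
t=8: arr=0 -> substrate=0 bound=3 product=12
t=9: arr=0 -> substrate=0 bound=3 product=12

Answer: 3 3 3 3 3 3 3 3 3 3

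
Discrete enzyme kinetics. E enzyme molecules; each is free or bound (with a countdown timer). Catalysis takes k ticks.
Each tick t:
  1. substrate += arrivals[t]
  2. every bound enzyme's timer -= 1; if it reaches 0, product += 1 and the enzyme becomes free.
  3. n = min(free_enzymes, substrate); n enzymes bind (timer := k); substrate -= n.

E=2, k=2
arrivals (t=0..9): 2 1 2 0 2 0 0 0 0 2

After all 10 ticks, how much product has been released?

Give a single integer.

t=0: arr=2 -> substrate=0 bound=2 product=0
t=1: arr=1 -> substrate=1 bound=2 product=0
t=2: arr=2 -> substrate=1 bound=2 product=2
t=3: arr=0 -> substrate=1 bound=2 product=2
t=4: arr=2 -> substrate=1 bound=2 product=4
t=5: arr=0 -> substrate=1 bound=2 product=4
t=6: arr=0 -> substrate=0 bound=1 product=6
t=7: arr=0 -> substrate=0 bound=1 product=6
t=8: arr=0 -> substrate=0 bound=0 product=7
t=9: arr=2 -> substrate=0 bound=2 product=7

Answer: 7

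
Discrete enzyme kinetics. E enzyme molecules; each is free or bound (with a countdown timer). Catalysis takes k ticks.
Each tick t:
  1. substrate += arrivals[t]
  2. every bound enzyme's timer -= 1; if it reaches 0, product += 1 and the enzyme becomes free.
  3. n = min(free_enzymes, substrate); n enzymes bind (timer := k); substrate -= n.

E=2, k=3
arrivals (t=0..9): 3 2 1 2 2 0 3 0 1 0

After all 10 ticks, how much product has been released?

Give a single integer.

Answer: 6

Derivation:
t=0: arr=3 -> substrate=1 bound=2 product=0
t=1: arr=2 -> substrate=3 bound=2 product=0
t=2: arr=1 -> substrate=4 bound=2 product=0
t=3: arr=2 -> substrate=4 bound=2 product=2
t=4: arr=2 -> substrate=6 bound=2 product=2
t=5: arr=0 -> substrate=6 bound=2 product=2
t=6: arr=3 -> substrate=7 bound=2 product=4
t=7: arr=0 -> substrate=7 bound=2 product=4
t=8: arr=1 -> substrate=8 bound=2 product=4
t=9: arr=0 -> substrate=6 bound=2 product=6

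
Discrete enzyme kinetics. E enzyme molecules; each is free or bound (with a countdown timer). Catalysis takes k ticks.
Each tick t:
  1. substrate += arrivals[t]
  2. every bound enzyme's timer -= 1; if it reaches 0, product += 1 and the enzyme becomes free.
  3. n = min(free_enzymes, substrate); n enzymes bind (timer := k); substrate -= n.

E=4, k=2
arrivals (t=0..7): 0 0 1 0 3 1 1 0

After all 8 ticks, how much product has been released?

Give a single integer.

Answer: 5

Derivation:
t=0: arr=0 -> substrate=0 bound=0 product=0
t=1: arr=0 -> substrate=0 bound=0 product=0
t=2: arr=1 -> substrate=0 bound=1 product=0
t=3: arr=0 -> substrate=0 bound=1 product=0
t=4: arr=3 -> substrate=0 bound=3 product=1
t=5: arr=1 -> substrate=0 bound=4 product=1
t=6: arr=1 -> substrate=0 bound=2 product=4
t=7: arr=0 -> substrate=0 bound=1 product=5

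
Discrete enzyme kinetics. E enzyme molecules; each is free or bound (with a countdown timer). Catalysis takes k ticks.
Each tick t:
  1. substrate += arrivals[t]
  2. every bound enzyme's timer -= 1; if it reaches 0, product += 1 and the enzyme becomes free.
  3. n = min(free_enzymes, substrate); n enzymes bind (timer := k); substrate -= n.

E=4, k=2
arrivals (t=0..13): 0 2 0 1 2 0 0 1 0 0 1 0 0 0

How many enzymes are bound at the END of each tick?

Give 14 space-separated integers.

t=0: arr=0 -> substrate=0 bound=0 product=0
t=1: arr=2 -> substrate=0 bound=2 product=0
t=2: arr=0 -> substrate=0 bound=2 product=0
t=3: arr=1 -> substrate=0 bound=1 product=2
t=4: arr=2 -> substrate=0 bound=3 product=2
t=5: arr=0 -> substrate=0 bound=2 product=3
t=6: arr=0 -> substrate=0 bound=0 product=5
t=7: arr=1 -> substrate=0 bound=1 product=5
t=8: arr=0 -> substrate=0 bound=1 product=5
t=9: arr=0 -> substrate=0 bound=0 product=6
t=10: arr=1 -> substrate=0 bound=1 product=6
t=11: arr=0 -> substrate=0 bound=1 product=6
t=12: arr=0 -> substrate=0 bound=0 product=7
t=13: arr=0 -> substrate=0 bound=0 product=7

Answer: 0 2 2 1 3 2 0 1 1 0 1 1 0 0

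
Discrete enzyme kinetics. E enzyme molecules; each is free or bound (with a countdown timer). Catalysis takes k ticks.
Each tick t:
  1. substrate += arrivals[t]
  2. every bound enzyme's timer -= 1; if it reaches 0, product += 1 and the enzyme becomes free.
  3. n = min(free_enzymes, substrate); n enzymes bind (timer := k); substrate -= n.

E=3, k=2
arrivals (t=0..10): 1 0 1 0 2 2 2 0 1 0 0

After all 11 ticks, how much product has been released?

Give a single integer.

Answer: 9

Derivation:
t=0: arr=1 -> substrate=0 bound=1 product=0
t=1: arr=0 -> substrate=0 bound=1 product=0
t=2: arr=1 -> substrate=0 bound=1 product=1
t=3: arr=0 -> substrate=0 bound=1 product=1
t=4: arr=2 -> substrate=0 bound=2 product=2
t=5: arr=2 -> substrate=1 bound=3 product=2
t=6: arr=2 -> substrate=1 bound=3 product=4
t=7: arr=0 -> substrate=0 bound=3 product=5
t=8: arr=1 -> substrate=0 bound=2 product=7
t=9: arr=0 -> substrate=0 bound=1 product=8
t=10: arr=0 -> substrate=0 bound=0 product=9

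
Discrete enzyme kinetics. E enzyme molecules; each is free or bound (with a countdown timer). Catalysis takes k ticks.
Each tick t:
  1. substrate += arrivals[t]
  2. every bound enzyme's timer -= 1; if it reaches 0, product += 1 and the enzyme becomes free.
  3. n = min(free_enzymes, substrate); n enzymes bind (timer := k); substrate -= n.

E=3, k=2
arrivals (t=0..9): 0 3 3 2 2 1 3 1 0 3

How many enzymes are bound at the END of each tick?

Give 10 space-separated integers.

Answer: 0 3 3 3 3 3 3 3 3 3

Derivation:
t=0: arr=0 -> substrate=0 bound=0 product=0
t=1: arr=3 -> substrate=0 bound=3 product=0
t=2: arr=3 -> substrate=3 bound=3 product=0
t=3: arr=2 -> substrate=2 bound=3 product=3
t=4: arr=2 -> substrate=4 bound=3 product=3
t=5: arr=1 -> substrate=2 bound=3 product=6
t=6: arr=3 -> substrate=5 bound=3 product=6
t=7: arr=1 -> substrate=3 bound=3 product=9
t=8: arr=0 -> substrate=3 bound=3 product=9
t=9: arr=3 -> substrate=3 bound=3 product=12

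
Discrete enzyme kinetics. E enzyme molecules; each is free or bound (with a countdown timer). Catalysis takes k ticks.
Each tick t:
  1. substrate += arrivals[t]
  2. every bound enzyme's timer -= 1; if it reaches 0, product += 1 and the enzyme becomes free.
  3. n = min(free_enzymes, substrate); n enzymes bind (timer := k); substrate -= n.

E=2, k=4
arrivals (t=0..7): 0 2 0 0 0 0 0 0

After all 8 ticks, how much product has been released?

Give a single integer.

Answer: 2

Derivation:
t=0: arr=0 -> substrate=0 bound=0 product=0
t=1: arr=2 -> substrate=0 bound=2 product=0
t=2: arr=0 -> substrate=0 bound=2 product=0
t=3: arr=0 -> substrate=0 bound=2 product=0
t=4: arr=0 -> substrate=0 bound=2 product=0
t=5: arr=0 -> substrate=0 bound=0 product=2
t=6: arr=0 -> substrate=0 bound=0 product=2
t=7: arr=0 -> substrate=0 bound=0 product=2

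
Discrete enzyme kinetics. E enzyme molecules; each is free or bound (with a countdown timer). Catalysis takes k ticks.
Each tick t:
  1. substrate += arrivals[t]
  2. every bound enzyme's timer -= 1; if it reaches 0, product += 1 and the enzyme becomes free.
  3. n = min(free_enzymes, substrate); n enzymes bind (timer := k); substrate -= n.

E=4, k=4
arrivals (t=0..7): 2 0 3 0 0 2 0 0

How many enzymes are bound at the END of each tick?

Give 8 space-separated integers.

t=0: arr=2 -> substrate=0 bound=2 product=0
t=1: arr=0 -> substrate=0 bound=2 product=0
t=2: arr=3 -> substrate=1 bound=4 product=0
t=3: arr=0 -> substrate=1 bound=4 product=0
t=4: arr=0 -> substrate=0 bound=3 product=2
t=5: arr=2 -> substrate=1 bound=4 product=2
t=6: arr=0 -> substrate=0 bound=3 product=4
t=7: arr=0 -> substrate=0 bound=3 product=4

Answer: 2 2 4 4 3 4 3 3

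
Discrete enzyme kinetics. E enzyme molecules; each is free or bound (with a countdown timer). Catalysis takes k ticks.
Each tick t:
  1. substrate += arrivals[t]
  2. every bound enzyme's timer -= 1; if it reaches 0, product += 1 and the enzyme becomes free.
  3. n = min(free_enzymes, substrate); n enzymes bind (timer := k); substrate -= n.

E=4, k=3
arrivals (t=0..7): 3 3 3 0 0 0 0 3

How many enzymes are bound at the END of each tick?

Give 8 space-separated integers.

t=0: arr=3 -> substrate=0 bound=3 product=0
t=1: arr=3 -> substrate=2 bound=4 product=0
t=2: arr=3 -> substrate=5 bound=4 product=0
t=3: arr=0 -> substrate=2 bound=4 product=3
t=4: arr=0 -> substrate=1 bound=4 product=4
t=5: arr=0 -> substrate=1 bound=4 product=4
t=6: arr=0 -> substrate=0 bound=2 product=7
t=7: arr=3 -> substrate=0 bound=4 product=8

Answer: 3 4 4 4 4 4 2 4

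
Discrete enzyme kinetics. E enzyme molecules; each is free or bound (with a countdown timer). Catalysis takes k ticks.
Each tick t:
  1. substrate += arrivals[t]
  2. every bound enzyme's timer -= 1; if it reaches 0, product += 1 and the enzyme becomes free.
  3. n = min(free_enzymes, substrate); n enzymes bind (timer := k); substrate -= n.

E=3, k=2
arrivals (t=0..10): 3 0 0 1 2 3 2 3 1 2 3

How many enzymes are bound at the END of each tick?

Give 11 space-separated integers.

t=0: arr=3 -> substrate=0 bound=3 product=0
t=1: arr=0 -> substrate=0 bound=3 product=0
t=2: arr=0 -> substrate=0 bound=0 product=3
t=3: arr=1 -> substrate=0 bound=1 product=3
t=4: arr=2 -> substrate=0 bound=3 product=3
t=5: arr=3 -> substrate=2 bound=3 product=4
t=6: arr=2 -> substrate=2 bound=3 product=6
t=7: arr=3 -> substrate=4 bound=3 product=7
t=8: arr=1 -> substrate=3 bound=3 product=9
t=9: arr=2 -> substrate=4 bound=3 product=10
t=10: arr=3 -> substrate=5 bound=3 product=12

Answer: 3 3 0 1 3 3 3 3 3 3 3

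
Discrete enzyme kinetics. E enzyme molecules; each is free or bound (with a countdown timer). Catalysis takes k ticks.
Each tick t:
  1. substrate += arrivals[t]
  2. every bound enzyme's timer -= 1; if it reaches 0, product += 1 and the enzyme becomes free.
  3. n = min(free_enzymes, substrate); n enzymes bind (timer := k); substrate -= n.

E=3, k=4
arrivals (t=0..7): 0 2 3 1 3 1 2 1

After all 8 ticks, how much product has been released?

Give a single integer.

t=0: arr=0 -> substrate=0 bound=0 product=0
t=1: arr=2 -> substrate=0 bound=2 product=0
t=2: arr=3 -> substrate=2 bound=3 product=0
t=3: arr=1 -> substrate=3 bound=3 product=0
t=4: arr=3 -> substrate=6 bound=3 product=0
t=5: arr=1 -> substrate=5 bound=3 product=2
t=6: arr=2 -> substrate=6 bound=3 product=3
t=7: arr=1 -> substrate=7 bound=3 product=3

Answer: 3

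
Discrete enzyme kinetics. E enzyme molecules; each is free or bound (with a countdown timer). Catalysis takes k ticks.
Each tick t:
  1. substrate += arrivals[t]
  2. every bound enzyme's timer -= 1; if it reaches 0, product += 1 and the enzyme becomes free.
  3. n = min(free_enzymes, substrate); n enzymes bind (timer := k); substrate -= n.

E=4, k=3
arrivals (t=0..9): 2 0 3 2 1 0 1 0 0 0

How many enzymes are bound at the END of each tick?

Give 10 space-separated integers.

Answer: 2 2 4 4 4 4 3 3 1 0

Derivation:
t=0: arr=2 -> substrate=0 bound=2 product=0
t=1: arr=0 -> substrate=0 bound=2 product=0
t=2: arr=3 -> substrate=1 bound=4 product=0
t=3: arr=2 -> substrate=1 bound=4 product=2
t=4: arr=1 -> substrate=2 bound=4 product=2
t=5: arr=0 -> substrate=0 bound=4 product=4
t=6: arr=1 -> substrate=0 bound=3 product=6
t=7: arr=0 -> substrate=0 bound=3 product=6
t=8: arr=0 -> substrate=0 bound=1 product=8
t=9: arr=0 -> substrate=0 bound=0 product=9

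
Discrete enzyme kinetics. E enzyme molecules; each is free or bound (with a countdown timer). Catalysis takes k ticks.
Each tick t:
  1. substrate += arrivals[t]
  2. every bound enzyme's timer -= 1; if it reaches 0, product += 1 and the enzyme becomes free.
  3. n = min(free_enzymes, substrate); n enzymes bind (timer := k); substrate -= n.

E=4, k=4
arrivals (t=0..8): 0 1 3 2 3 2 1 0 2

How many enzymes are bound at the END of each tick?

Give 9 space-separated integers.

Answer: 0 1 4 4 4 4 4 4 4

Derivation:
t=0: arr=0 -> substrate=0 bound=0 product=0
t=1: arr=1 -> substrate=0 bound=1 product=0
t=2: arr=3 -> substrate=0 bound=4 product=0
t=3: arr=2 -> substrate=2 bound=4 product=0
t=4: arr=3 -> substrate=5 bound=4 product=0
t=5: arr=2 -> substrate=6 bound=4 product=1
t=6: arr=1 -> substrate=4 bound=4 product=4
t=7: arr=0 -> substrate=4 bound=4 product=4
t=8: arr=2 -> substrate=6 bound=4 product=4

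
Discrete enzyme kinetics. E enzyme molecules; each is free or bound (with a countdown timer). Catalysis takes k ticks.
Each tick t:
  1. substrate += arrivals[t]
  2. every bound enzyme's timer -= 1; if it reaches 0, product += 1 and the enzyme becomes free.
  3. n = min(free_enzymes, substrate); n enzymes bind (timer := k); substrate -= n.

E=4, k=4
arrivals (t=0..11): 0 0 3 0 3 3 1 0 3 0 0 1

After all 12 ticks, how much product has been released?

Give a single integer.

t=0: arr=0 -> substrate=0 bound=0 product=0
t=1: arr=0 -> substrate=0 bound=0 product=0
t=2: arr=3 -> substrate=0 bound=3 product=0
t=3: arr=0 -> substrate=0 bound=3 product=0
t=4: arr=3 -> substrate=2 bound=4 product=0
t=5: arr=3 -> substrate=5 bound=4 product=0
t=6: arr=1 -> substrate=3 bound=4 product=3
t=7: arr=0 -> substrate=3 bound=4 product=3
t=8: arr=3 -> substrate=5 bound=4 product=4
t=9: arr=0 -> substrate=5 bound=4 product=4
t=10: arr=0 -> substrate=2 bound=4 product=7
t=11: arr=1 -> substrate=3 bound=4 product=7

Answer: 7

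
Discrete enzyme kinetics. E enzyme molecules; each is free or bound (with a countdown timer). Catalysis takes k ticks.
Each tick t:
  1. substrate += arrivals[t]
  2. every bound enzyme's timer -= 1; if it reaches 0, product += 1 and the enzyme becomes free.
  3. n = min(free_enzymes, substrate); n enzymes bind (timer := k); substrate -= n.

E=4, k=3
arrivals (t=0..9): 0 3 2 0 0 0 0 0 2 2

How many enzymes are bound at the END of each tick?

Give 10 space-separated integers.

Answer: 0 3 4 4 2 1 1 0 2 4

Derivation:
t=0: arr=0 -> substrate=0 bound=0 product=0
t=1: arr=3 -> substrate=0 bound=3 product=0
t=2: arr=2 -> substrate=1 bound=4 product=0
t=3: arr=0 -> substrate=1 bound=4 product=0
t=4: arr=0 -> substrate=0 bound=2 product=3
t=5: arr=0 -> substrate=0 bound=1 product=4
t=6: arr=0 -> substrate=0 bound=1 product=4
t=7: arr=0 -> substrate=0 bound=0 product=5
t=8: arr=2 -> substrate=0 bound=2 product=5
t=9: arr=2 -> substrate=0 bound=4 product=5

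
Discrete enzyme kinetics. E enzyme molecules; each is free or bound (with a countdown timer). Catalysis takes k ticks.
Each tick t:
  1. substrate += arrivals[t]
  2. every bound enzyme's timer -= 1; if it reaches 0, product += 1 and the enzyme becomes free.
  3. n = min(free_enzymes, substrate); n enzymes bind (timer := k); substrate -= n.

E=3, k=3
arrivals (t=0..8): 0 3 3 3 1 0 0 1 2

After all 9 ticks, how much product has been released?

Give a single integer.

Answer: 6

Derivation:
t=0: arr=0 -> substrate=0 bound=0 product=0
t=1: arr=3 -> substrate=0 bound=3 product=0
t=2: arr=3 -> substrate=3 bound=3 product=0
t=3: arr=3 -> substrate=6 bound=3 product=0
t=4: arr=1 -> substrate=4 bound=3 product=3
t=5: arr=0 -> substrate=4 bound=3 product=3
t=6: arr=0 -> substrate=4 bound=3 product=3
t=7: arr=1 -> substrate=2 bound=3 product=6
t=8: arr=2 -> substrate=4 bound=3 product=6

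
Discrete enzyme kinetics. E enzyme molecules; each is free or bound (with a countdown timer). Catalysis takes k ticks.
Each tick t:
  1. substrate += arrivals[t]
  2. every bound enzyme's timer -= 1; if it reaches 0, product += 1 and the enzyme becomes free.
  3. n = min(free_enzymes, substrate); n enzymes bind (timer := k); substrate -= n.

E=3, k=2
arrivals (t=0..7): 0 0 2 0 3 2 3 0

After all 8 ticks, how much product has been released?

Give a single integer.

t=0: arr=0 -> substrate=0 bound=0 product=0
t=1: arr=0 -> substrate=0 bound=0 product=0
t=2: arr=2 -> substrate=0 bound=2 product=0
t=3: arr=0 -> substrate=0 bound=2 product=0
t=4: arr=3 -> substrate=0 bound=3 product=2
t=5: arr=2 -> substrate=2 bound=3 product=2
t=6: arr=3 -> substrate=2 bound=3 product=5
t=7: arr=0 -> substrate=2 bound=3 product=5

Answer: 5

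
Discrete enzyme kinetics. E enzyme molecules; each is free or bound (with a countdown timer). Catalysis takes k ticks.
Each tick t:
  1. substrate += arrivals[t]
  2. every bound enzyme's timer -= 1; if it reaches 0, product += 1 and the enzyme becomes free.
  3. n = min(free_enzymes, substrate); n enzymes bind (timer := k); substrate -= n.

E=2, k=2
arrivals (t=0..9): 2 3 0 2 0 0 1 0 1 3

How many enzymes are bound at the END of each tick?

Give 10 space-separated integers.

t=0: arr=2 -> substrate=0 bound=2 product=0
t=1: arr=3 -> substrate=3 bound=2 product=0
t=2: arr=0 -> substrate=1 bound=2 product=2
t=3: arr=2 -> substrate=3 bound=2 product=2
t=4: arr=0 -> substrate=1 bound=2 product=4
t=5: arr=0 -> substrate=1 bound=2 product=4
t=6: arr=1 -> substrate=0 bound=2 product=6
t=7: arr=0 -> substrate=0 bound=2 product=6
t=8: arr=1 -> substrate=0 bound=1 product=8
t=9: arr=3 -> substrate=2 bound=2 product=8

Answer: 2 2 2 2 2 2 2 2 1 2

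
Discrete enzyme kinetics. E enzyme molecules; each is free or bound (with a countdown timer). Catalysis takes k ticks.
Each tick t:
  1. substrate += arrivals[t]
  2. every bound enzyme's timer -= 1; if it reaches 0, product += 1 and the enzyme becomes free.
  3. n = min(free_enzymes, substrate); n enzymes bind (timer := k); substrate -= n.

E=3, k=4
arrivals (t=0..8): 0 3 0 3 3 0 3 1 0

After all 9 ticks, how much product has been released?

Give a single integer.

t=0: arr=0 -> substrate=0 bound=0 product=0
t=1: arr=3 -> substrate=0 bound=3 product=0
t=2: arr=0 -> substrate=0 bound=3 product=0
t=3: arr=3 -> substrate=3 bound=3 product=0
t=4: arr=3 -> substrate=6 bound=3 product=0
t=5: arr=0 -> substrate=3 bound=3 product=3
t=6: arr=3 -> substrate=6 bound=3 product=3
t=7: arr=1 -> substrate=7 bound=3 product=3
t=8: arr=0 -> substrate=7 bound=3 product=3

Answer: 3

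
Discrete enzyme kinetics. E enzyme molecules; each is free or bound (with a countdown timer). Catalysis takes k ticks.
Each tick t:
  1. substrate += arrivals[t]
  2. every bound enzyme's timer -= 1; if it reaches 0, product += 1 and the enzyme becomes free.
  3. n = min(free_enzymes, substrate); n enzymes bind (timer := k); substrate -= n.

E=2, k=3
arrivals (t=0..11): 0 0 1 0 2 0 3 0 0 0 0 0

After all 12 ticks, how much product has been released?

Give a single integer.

Answer: 5

Derivation:
t=0: arr=0 -> substrate=0 bound=0 product=0
t=1: arr=0 -> substrate=0 bound=0 product=0
t=2: arr=1 -> substrate=0 bound=1 product=0
t=3: arr=0 -> substrate=0 bound=1 product=0
t=4: arr=2 -> substrate=1 bound=2 product=0
t=5: arr=0 -> substrate=0 bound=2 product=1
t=6: arr=3 -> substrate=3 bound=2 product=1
t=7: arr=0 -> substrate=2 bound=2 product=2
t=8: arr=0 -> substrate=1 bound=2 product=3
t=9: arr=0 -> substrate=1 bound=2 product=3
t=10: arr=0 -> substrate=0 bound=2 product=4
t=11: arr=0 -> substrate=0 bound=1 product=5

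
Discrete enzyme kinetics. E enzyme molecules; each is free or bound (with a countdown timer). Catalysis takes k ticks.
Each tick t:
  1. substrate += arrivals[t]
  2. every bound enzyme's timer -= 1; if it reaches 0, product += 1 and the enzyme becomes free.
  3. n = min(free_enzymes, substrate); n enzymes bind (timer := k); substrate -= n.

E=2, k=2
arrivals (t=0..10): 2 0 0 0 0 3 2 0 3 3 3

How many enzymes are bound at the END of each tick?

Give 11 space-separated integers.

Answer: 2 2 0 0 0 2 2 2 2 2 2

Derivation:
t=0: arr=2 -> substrate=0 bound=2 product=0
t=1: arr=0 -> substrate=0 bound=2 product=0
t=2: arr=0 -> substrate=0 bound=0 product=2
t=3: arr=0 -> substrate=0 bound=0 product=2
t=4: arr=0 -> substrate=0 bound=0 product=2
t=5: arr=3 -> substrate=1 bound=2 product=2
t=6: arr=2 -> substrate=3 bound=2 product=2
t=7: arr=0 -> substrate=1 bound=2 product=4
t=8: arr=3 -> substrate=4 bound=2 product=4
t=9: arr=3 -> substrate=5 bound=2 product=6
t=10: arr=3 -> substrate=8 bound=2 product=6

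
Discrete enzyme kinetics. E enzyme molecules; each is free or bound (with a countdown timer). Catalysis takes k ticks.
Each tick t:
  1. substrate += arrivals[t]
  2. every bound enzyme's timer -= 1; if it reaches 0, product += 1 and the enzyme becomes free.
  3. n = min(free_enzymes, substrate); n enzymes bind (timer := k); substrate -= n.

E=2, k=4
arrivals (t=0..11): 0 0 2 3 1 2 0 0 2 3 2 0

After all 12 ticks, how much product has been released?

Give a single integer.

t=0: arr=0 -> substrate=0 bound=0 product=0
t=1: arr=0 -> substrate=0 bound=0 product=0
t=2: arr=2 -> substrate=0 bound=2 product=0
t=3: arr=3 -> substrate=3 bound=2 product=0
t=4: arr=1 -> substrate=4 bound=2 product=0
t=5: arr=2 -> substrate=6 bound=2 product=0
t=6: arr=0 -> substrate=4 bound=2 product=2
t=7: arr=0 -> substrate=4 bound=2 product=2
t=8: arr=2 -> substrate=6 bound=2 product=2
t=9: arr=3 -> substrate=9 bound=2 product=2
t=10: arr=2 -> substrate=9 bound=2 product=4
t=11: arr=0 -> substrate=9 bound=2 product=4

Answer: 4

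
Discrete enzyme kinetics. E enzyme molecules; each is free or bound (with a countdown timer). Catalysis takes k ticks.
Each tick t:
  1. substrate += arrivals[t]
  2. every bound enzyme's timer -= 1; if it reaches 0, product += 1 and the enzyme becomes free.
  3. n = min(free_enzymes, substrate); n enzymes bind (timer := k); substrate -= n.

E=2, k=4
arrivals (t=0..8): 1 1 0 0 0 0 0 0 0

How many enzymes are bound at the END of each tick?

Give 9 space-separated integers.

Answer: 1 2 2 2 1 0 0 0 0

Derivation:
t=0: arr=1 -> substrate=0 bound=1 product=0
t=1: arr=1 -> substrate=0 bound=2 product=0
t=2: arr=0 -> substrate=0 bound=2 product=0
t=3: arr=0 -> substrate=0 bound=2 product=0
t=4: arr=0 -> substrate=0 bound=1 product=1
t=5: arr=0 -> substrate=0 bound=0 product=2
t=6: arr=0 -> substrate=0 bound=0 product=2
t=7: arr=0 -> substrate=0 bound=0 product=2
t=8: arr=0 -> substrate=0 bound=0 product=2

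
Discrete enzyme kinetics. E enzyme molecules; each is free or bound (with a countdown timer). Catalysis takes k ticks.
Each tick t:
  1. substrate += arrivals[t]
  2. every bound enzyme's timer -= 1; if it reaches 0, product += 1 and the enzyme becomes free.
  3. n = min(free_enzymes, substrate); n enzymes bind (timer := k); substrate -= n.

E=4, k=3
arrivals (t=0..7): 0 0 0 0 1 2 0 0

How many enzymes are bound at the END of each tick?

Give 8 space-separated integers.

Answer: 0 0 0 0 1 3 3 2

Derivation:
t=0: arr=0 -> substrate=0 bound=0 product=0
t=1: arr=0 -> substrate=0 bound=0 product=0
t=2: arr=0 -> substrate=0 bound=0 product=0
t=3: arr=0 -> substrate=0 bound=0 product=0
t=4: arr=1 -> substrate=0 bound=1 product=0
t=5: arr=2 -> substrate=0 bound=3 product=0
t=6: arr=0 -> substrate=0 bound=3 product=0
t=7: arr=0 -> substrate=0 bound=2 product=1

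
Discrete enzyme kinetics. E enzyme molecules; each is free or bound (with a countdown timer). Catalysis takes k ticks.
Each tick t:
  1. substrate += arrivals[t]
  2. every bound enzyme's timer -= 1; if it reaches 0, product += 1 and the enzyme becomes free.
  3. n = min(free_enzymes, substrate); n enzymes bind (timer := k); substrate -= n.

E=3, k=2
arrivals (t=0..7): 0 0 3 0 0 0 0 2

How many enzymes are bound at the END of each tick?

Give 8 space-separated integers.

t=0: arr=0 -> substrate=0 bound=0 product=0
t=1: arr=0 -> substrate=0 bound=0 product=0
t=2: arr=3 -> substrate=0 bound=3 product=0
t=3: arr=0 -> substrate=0 bound=3 product=0
t=4: arr=0 -> substrate=0 bound=0 product=3
t=5: arr=0 -> substrate=0 bound=0 product=3
t=6: arr=0 -> substrate=0 bound=0 product=3
t=7: arr=2 -> substrate=0 bound=2 product=3

Answer: 0 0 3 3 0 0 0 2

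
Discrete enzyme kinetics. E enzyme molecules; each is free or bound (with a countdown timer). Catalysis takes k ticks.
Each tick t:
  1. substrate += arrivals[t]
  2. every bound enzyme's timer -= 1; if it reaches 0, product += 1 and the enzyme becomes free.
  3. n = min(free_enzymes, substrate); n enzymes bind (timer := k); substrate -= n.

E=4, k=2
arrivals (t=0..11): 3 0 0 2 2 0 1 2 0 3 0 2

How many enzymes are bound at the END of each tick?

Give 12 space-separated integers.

Answer: 3 3 0 2 4 2 1 3 2 3 3 2

Derivation:
t=0: arr=3 -> substrate=0 bound=3 product=0
t=1: arr=0 -> substrate=0 bound=3 product=0
t=2: arr=0 -> substrate=0 bound=0 product=3
t=3: arr=2 -> substrate=0 bound=2 product=3
t=4: arr=2 -> substrate=0 bound=4 product=3
t=5: arr=0 -> substrate=0 bound=2 product=5
t=6: arr=1 -> substrate=0 bound=1 product=7
t=7: arr=2 -> substrate=0 bound=3 product=7
t=8: arr=0 -> substrate=0 bound=2 product=8
t=9: arr=3 -> substrate=0 bound=3 product=10
t=10: arr=0 -> substrate=0 bound=3 product=10
t=11: arr=2 -> substrate=0 bound=2 product=13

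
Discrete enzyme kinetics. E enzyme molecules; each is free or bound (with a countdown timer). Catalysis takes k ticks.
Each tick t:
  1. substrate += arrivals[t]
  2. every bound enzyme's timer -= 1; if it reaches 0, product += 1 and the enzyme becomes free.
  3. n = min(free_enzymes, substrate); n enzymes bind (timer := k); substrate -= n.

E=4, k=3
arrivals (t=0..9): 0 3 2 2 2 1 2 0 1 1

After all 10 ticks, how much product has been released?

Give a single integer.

t=0: arr=0 -> substrate=0 bound=0 product=0
t=1: arr=3 -> substrate=0 bound=3 product=0
t=2: arr=2 -> substrate=1 bound=4 product=0
t=3: arr=2 -> substrate=3 bound=4 product=0
t=4: arr=2 -> substrate=2 bound=4 product=3
t=5: arr=1 -> substrate=2 bound=4 product=4
t=6: arr=2 -> substrate=4 bound=4 product=4
t=7: arr=0 -> substrate=1 bound=4 product=7
t=8: arr=1 -> substrate=1 bound=4 product=8
t=9: arr=1 -> substrate=2 bound=4 product=8

Answer: 8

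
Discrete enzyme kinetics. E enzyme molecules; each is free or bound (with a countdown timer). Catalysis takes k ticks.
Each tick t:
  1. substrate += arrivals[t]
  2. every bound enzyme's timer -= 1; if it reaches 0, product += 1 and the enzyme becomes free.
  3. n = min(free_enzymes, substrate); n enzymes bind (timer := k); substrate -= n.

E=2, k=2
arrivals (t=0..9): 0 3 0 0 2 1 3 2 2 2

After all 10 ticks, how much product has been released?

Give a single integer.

Answer: 7

Derivation:
t=0: arr=0 -> substrate=0 bound=0 product=0
t=1: arr=3 -> substrate=1 bound=2 product=0
t=2: arr=0 -> substrate=1 bound=2 product=0
t=3: arr=0 -> substrate=0 bound=1 product=2
t=4: arr=2 -> substrate=1 bound=2 product=2
t=5: arr=1 -> substrate=1 bound=2 product=3
t=6: arr=3 -> substrate=3 bound=2 product=4
t=7: arr=2 -> substrate=4 bound=2 product=5
t=8: arr=2 -> substrate=5 bound=2 product=6
t=9: arr=2 -> substrate=6 bound=2 product=7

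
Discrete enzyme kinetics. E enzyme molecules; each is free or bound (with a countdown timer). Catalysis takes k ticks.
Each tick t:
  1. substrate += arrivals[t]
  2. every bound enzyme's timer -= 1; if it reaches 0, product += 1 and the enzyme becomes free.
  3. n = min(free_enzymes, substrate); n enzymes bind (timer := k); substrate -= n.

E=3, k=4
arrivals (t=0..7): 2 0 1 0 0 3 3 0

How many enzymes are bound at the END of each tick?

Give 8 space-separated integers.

Answer: 2 2 3 3 1 3 3 3

Derivation:
t=0: arr=2 -> substrate=0 bound=2 product=0
t=1: arr=0 -> substrate=0 bound=2 product=0
t=2: arr=1 -> substrate=0 bound=3 product=0
t=3: arr=0 -> substrate=0 bound=3 product=0
t=4: arr=0 -> substrate=0 bound=1 product=2
t=5: arr=3 -> substrate=1 bound=3 product=2
t=6: arr=3 -> substrate=3 bound=3 product=3
t=7: arr=0 -> substrate=3 bound=3 product=3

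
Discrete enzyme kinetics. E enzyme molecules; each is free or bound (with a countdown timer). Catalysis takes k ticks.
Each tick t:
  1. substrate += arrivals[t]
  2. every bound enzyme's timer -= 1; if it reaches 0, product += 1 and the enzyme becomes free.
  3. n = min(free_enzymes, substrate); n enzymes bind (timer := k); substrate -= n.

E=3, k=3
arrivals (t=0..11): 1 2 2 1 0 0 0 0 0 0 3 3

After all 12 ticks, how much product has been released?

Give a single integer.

t=0: arr=1 -> substrate=0 bound=1 product=0
t=1: arr=2 -> substrate=0 bound=3 product=0
t=2: arr=2 -> substrate=2 bound=3 product=0
t=3: arr=1 -> substrate=2 bound=3 product=1
t=4: arr=0 -> substrate=0 bound=3 product=3
t=5: arr=0 -> substrate=0 bound=3 product=3
t=6: arr=0 -> substrate=0 bound=2 product=4
t=7: arr=0 -> substrate=0 bound=0 product=6
t=8: arr=0 -> substrate=0 bound=0 product=6
t=9: arr=0 -> substrate=0 bound=0 product=6
t=10: arr=3 -> substrate=0 bound=3 product=6
t=11: arr=3 -> substrate=3 bound=3 product=6

Answer: 6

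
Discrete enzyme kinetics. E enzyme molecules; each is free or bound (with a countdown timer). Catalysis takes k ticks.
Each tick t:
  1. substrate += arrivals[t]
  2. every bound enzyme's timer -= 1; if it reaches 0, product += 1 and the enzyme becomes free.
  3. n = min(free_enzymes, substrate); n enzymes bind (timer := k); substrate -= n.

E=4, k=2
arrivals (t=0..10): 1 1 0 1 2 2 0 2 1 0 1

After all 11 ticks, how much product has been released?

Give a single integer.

Answer: 10

Derivation:
t=0: arr=1 -> substrate=0 bound=1 product=0
t=1: arr=1 -> substrate=0 bound=2 product=0
t=2: arr=0 -> substrate=0 bound=1 product=1
t=3: arr=1 -> substrate=0 bound=1 product=2
t=4: arr=2 -> substrate=0 bound=3 product=2
t=5: arr=2 -> substrate=0 bound=4 product=3
t=6: arr=0 -> substrate=0 bound=2 product=5
t=7: arr=2 -> substrate=0 bound=2 product=7
t=8: arr=1 -> substrate=0 bound=3 product=7
t=9: arr=0 -> substrate=0 bound=1 product=9
t=10: arr=1 -> substrate=0 bound=1 product=10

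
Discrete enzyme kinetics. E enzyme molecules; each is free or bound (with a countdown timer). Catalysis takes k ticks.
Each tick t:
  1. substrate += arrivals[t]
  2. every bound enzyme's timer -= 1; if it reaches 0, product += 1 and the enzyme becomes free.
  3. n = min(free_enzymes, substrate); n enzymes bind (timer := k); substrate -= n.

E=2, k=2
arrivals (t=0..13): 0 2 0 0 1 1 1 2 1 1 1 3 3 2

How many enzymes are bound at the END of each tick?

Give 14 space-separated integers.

Answer: 0 2 2 0 1 2 2 2 2 2 2 2 2 2

Derivation:
t=0: arr=0 -> substrate=0 bound=0 product=0
t=1: arr=2 -> substrate=0 bound=2 product=0
t=2: arr=0 -> substrate=0 bound=2 product=0
t=3: arr=0 -> substrate=0 bound=0 product=2
t=4: arr=1 -> substrate=0 bound=1 product=2
t=5: arr=1 -> substrate=0 bound=2 product=2
t=6: arr=1 -> substrate=0 bound=2 product=3
t=7: arr=2 -> substrate=1 bound=2 product=4
t=8: arr=1 -> substrate=1 bound=2 product=5
t=9: arr=1 -> substrate=1 bound=2 product=6
t=10: arr=1 -> substrate=1 bound=2 product=7
t=11: arr=3 -> substrate=3 bound=2 product=8
t=12: arr=3 -> substrate=5 bound=2 product=9
t=13: arr=2 -> substrate=6 bound=2 product=10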